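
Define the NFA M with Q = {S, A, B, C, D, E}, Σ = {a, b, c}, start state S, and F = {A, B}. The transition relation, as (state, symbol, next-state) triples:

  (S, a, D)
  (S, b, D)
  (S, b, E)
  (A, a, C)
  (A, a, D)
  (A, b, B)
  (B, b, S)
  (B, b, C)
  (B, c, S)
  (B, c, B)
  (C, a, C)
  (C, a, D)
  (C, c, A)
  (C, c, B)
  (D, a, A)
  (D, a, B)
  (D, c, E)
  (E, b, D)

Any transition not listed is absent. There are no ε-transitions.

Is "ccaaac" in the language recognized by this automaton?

No

Start in {S}.
Read 'c': S→∅; now ∅.
The set is empty and remains empty for the remaining 5 symbols.
The final set ∅ contains no accepting state.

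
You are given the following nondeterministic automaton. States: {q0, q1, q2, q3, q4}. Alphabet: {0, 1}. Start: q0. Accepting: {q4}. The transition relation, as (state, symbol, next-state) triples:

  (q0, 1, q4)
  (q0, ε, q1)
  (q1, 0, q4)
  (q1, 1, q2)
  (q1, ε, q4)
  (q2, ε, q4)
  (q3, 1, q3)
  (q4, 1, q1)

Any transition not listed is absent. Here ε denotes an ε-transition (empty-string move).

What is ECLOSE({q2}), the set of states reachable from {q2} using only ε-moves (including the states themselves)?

Begin with {q2}.
ε-move q2 → q4; add q4.

{q2, q4}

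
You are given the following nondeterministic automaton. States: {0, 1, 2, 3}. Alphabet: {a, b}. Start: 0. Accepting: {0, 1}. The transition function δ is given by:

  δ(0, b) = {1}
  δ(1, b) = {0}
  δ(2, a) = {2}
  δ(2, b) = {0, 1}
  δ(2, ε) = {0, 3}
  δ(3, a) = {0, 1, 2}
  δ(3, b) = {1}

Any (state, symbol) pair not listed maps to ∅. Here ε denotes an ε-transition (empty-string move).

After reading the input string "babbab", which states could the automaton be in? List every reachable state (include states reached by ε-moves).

∅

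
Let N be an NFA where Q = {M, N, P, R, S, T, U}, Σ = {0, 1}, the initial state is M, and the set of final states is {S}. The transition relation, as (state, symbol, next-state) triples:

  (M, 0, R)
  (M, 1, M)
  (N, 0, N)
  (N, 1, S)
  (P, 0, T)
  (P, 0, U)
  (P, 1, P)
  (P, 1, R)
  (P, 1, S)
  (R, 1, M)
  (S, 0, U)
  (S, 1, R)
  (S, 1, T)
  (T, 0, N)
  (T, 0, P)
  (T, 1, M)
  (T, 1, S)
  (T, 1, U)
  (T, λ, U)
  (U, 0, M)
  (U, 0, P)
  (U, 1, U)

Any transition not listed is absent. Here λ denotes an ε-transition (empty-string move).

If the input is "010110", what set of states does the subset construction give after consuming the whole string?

{R}

Start in {M}.
Read '0': {M} → {R}.
Read '1': {R} → {M}.
Read '0': {M} → {R}.
Read '1': {R} → {M}.
Read '1': {M} → {M}.
Read '0': {M} → {R}.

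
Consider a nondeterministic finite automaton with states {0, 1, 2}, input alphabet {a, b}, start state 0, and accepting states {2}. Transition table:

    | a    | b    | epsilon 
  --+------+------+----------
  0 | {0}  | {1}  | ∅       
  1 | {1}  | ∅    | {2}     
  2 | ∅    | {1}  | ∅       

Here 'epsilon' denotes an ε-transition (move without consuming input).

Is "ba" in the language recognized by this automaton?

Yes

Start in {0}.
Read 'b': {0} → {1, 2}.
Read 'a': {1, 2} → {1, 2}.
The final set {1, 2} contains the accepting state 2.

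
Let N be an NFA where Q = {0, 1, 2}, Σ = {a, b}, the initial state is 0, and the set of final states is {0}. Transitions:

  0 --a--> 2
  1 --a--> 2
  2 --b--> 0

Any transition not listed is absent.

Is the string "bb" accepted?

No

Start in {0}.
Read 'b': {0} → ∅.
The set is empty and remains empty for the remaining 1 symbol.
The final set ∅ contains no accepting state.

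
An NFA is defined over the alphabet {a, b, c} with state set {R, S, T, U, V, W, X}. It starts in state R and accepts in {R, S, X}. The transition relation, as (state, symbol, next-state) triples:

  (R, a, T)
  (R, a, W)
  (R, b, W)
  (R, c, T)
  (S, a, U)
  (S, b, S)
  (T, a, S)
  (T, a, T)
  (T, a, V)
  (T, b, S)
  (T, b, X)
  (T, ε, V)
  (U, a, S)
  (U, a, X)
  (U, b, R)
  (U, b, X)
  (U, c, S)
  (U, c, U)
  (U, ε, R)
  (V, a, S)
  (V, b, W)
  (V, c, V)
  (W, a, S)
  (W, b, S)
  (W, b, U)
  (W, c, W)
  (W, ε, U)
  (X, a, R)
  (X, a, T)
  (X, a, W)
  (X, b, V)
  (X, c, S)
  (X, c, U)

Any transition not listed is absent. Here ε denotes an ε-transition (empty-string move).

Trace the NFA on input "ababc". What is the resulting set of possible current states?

{R, S, T, U, V, W}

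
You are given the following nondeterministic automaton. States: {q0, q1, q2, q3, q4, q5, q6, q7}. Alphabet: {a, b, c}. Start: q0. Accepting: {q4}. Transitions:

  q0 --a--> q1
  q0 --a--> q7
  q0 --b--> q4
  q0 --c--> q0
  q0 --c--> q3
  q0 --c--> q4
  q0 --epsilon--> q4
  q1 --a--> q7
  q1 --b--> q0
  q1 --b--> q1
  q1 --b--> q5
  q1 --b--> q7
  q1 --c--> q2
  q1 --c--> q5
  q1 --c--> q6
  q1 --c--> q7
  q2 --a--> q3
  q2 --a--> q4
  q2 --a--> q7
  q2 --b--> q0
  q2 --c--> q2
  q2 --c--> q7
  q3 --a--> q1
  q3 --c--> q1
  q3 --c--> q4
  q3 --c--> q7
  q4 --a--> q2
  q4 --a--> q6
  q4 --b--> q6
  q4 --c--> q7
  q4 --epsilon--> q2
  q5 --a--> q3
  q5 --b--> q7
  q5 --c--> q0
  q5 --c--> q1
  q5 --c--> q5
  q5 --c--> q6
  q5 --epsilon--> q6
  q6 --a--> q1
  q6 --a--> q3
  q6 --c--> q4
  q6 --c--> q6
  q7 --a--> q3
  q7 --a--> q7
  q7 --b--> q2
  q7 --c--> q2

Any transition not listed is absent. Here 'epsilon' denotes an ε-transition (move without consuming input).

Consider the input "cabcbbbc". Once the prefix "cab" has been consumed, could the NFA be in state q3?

No

Start: ε-closure({q0}) = {q0, q2, q4}.
Read 'c': {q0, q2, q4} → {q0, q2, q3, q4, q7}.
Read 'a': {q0, q2, q3, q4, q7} → {q1, q2, q3, q4, q6, q7}.
Read 'b': {q1, q2, q3, q4, q6, q7} → {q0, q1, q2, q4, q5, q6, q7}.
State q3 is not in {q0, q1, q2, q4, q5, q6, q7}.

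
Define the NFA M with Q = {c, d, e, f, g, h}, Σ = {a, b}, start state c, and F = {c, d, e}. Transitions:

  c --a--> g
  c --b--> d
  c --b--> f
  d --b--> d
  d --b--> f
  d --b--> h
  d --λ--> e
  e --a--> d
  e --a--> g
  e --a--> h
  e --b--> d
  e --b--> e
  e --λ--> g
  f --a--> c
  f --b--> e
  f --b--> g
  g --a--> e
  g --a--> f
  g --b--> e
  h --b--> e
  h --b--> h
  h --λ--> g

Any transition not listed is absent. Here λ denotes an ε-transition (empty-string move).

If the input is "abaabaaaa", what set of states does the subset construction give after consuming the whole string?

Start in {c}.
Read 'a': {c} → {g}.
Read 'b': {g} → {e, g}.
Read 'a': {e, g} → {d, e, f, g, h}.
Read 'a': {d, e, f, g, h} → {c, d, e, f, g, h}.
Read 'b': {c, d, e, f, g, h} → {d, e, f, g, h}.
Read 'a': {d, e, f, g, h} → {c, d, e, f, g, h}.
Read 'a': {c, d, e, f, g, h} → {c, d, e, f, g, h}.
Read 'a': {c, d, e, f, g, h} → {c, d, e, f, g, h}.
Read 'a': {c, d, e, f, g, h} → {c, d, e, f, g, h}.

{c, d, e, f, g, h}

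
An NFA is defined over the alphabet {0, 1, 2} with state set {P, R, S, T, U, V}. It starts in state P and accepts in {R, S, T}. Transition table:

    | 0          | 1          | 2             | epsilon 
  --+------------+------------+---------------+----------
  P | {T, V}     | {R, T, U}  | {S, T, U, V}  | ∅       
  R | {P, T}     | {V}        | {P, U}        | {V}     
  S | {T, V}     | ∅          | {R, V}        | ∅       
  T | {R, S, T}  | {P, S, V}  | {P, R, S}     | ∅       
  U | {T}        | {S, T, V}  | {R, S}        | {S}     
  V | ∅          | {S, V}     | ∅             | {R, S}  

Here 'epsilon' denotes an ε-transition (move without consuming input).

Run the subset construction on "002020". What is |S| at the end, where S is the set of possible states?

5

Start in {P}.
Read '0': P→{T, V}; union {T, V}; ε-closure = {R, S, T, V}.
Read '0': R→{P, T}, S→{T, V}, T→{R, S, T}, V→∅; now {P, R, S, T, V}.
Read '2': P→{S, T, U, V}, R→{P, U}, S→{R, V}, T→{P, R, S}, V→∅; now {P, R, S, T, U, V}.
Read '0': P→{T, V}, R→{P, T}, S→{T, V}, T→{R, S, T}, U→{T}, V→∅; now {P, R, S, T, V}.
Read '2': P→{S, T, U, V}, R→{P, U}, S→{R, V}, T→{P, R, S}, V→∅; now {P, R, S, T, U, V}.
Read '0': P→{T, V}, R→{P, T}, S→{T, V}, T→{R, S, T}, U→{T}, V→∅; now {P, R, S, T, V}.
That set has 5 states.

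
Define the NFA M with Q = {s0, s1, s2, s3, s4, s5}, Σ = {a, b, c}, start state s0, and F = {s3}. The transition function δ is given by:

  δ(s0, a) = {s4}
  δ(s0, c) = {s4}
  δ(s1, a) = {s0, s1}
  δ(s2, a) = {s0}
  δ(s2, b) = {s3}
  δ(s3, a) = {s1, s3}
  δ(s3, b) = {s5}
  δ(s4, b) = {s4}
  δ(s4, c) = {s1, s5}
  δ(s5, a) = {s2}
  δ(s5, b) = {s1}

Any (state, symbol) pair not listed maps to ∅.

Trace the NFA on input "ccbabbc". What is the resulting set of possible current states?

Start in {s0}.
Read 'c': {s0} → {s4}.
Read 'c': {s4} → {s1, s5}.
Read 'b': {s1, s5} → {s1}.
Read 'a': {s1} → {s0, s1}.
Read 'b': {s0, s1} → ∅.
The set is empty and remains empty for the remaining 2 symbols.

∅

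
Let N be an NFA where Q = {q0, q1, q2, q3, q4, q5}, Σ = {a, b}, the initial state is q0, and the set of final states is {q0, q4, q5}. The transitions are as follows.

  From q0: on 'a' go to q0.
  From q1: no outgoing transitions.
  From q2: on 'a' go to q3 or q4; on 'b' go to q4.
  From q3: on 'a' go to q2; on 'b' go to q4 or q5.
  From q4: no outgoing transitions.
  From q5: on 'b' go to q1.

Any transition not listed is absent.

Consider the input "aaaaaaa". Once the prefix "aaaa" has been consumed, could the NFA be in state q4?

Start in {q0}.
Read 'a': {q0} → {q0}.
Read 'a': {q0} → {q0}.
Read 'a': {q0} → {q0}.
Read 'a': {q0} → {q0}.
State q4 is not in {q0}.

No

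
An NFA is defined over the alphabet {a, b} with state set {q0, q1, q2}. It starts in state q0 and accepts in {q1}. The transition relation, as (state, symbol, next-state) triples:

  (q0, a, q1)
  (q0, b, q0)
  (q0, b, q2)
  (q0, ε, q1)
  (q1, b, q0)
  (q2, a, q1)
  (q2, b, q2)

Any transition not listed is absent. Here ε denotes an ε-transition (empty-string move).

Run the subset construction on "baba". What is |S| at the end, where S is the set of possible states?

1

Start: ε-closure({q0}) = {q0, q1}.
Read 'b': q0→{q0, q2}, q1→{q0}; union {q0, q2}; ε-closure = {q0, q1, q2}.
Read 'a': q0→{q1}, q1→∅, q2→{q1}; now {q1}.
Read 'b': q1→{q0}; union {q0}; ε-closure = {q0, q1}.
Read 'a': q0→{q1}, q1→∅; now {q1}.
That set has 1 state.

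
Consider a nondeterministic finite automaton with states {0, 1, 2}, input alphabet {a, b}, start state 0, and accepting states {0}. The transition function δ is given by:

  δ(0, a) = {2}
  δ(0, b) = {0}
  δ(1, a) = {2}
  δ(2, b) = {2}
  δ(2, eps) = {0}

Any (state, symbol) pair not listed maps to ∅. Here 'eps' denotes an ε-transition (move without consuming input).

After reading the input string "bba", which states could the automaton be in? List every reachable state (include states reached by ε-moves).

Start in {0}.
Read 'b': 0→{0}; now {0}.
Read 'b': 0→{0}; now {0}.
Read 'a': 0→{2}; union {2}; ε-closure = {0, 2}.

{0, 2}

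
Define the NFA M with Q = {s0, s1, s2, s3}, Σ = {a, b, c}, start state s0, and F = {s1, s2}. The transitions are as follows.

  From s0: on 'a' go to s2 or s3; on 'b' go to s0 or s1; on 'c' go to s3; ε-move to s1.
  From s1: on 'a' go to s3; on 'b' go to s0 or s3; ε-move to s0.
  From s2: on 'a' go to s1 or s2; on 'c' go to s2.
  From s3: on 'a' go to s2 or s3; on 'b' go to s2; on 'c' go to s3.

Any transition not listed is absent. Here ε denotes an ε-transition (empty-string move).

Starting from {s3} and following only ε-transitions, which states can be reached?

{s3}

Begin with {s3}.
No ε-moves leave this set, so the closure equals the set itself.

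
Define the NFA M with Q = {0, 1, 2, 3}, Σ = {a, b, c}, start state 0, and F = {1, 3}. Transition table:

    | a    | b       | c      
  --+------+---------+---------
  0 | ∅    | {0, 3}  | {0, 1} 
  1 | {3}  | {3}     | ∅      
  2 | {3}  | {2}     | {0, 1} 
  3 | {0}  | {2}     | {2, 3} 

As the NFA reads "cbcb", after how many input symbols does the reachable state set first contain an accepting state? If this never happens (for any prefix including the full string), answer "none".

Start in {0}.
Read 'c': {0} → {0, 1}.
None of the earlier sets intersect F, but {0, 1} does.

1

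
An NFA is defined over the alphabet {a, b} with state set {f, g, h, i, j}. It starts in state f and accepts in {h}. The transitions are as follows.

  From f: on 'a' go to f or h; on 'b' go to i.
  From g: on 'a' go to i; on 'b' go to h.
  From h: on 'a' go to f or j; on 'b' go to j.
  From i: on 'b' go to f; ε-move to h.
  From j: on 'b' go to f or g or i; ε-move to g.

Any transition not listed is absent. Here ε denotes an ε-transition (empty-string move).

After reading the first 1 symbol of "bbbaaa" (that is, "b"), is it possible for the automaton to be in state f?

Start in {f}.
Read 'b': f→{i}; union {i}; ε-closure = {h, i}.
State f is not in {h, i}.

No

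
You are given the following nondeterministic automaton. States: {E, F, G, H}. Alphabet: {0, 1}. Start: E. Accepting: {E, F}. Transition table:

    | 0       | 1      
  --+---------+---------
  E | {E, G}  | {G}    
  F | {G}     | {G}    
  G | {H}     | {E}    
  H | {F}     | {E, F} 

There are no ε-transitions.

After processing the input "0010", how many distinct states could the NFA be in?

3

Start in {E}.
Read '0': E→{E, G}; now {E, G}.
Read '0': E→{E, G}, G→{H}; now {E, G, H}.
Read '1': E→{G}, G→{E}, H→{E, F}; now {E, F, G}.
Read '0': E→{E, G}, F→{G}, G→{H}; now {E, G, H}.
That set has 3 states.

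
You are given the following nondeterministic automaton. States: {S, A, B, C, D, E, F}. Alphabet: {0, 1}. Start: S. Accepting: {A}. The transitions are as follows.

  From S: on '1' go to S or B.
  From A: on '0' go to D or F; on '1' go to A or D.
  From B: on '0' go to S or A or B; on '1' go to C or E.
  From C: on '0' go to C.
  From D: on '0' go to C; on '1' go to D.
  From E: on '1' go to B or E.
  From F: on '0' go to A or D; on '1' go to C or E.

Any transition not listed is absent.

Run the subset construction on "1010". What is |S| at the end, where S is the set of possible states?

Start in {S}.
Read '1': S→{S, B}; now {S, B}.
Read '0': S→∅, B→{S, A, B}; now {S, A, B}.
Read '1': S→{S, B}, A→{A, D}, B→{C, E}; now {S, A, B, C, D, E}.
Read '0': S→∅, A→{D, F}, B→{S, A, B}, C→{C}, D→{C}, E→∅; now {S, A, B, C, D, F}.
That set has 6 states.

6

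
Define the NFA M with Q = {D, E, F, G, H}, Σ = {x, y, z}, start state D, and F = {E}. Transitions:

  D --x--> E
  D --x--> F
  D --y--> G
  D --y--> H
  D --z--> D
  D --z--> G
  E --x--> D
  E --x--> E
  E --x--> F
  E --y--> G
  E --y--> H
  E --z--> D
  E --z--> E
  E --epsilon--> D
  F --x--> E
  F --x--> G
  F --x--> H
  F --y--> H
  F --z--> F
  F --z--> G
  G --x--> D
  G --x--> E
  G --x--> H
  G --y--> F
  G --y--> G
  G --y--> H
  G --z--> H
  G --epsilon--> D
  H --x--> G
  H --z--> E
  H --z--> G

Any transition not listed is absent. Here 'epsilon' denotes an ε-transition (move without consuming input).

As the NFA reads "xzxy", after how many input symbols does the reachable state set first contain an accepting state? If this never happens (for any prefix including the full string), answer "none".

1

Start in {D}.
Read 'x': {D} → {D, E, F}.
None of the earlier sets intersect F, but {D, E, F} does.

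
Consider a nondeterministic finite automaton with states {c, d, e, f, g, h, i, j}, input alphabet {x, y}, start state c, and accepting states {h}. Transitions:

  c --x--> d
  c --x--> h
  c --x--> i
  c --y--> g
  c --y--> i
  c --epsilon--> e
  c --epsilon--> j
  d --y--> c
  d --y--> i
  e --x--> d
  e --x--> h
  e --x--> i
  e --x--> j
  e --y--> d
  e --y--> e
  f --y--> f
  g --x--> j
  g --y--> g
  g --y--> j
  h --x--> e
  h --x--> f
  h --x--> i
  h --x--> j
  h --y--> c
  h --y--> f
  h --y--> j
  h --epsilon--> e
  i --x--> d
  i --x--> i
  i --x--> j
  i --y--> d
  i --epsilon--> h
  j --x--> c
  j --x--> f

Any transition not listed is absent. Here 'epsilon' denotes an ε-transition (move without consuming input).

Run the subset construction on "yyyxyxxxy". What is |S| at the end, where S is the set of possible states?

8

Start: ε-closure({c}) = {c, e, j}.
Read 'y': {c, e, j} → {d, e, g, h, i}.
Read 'y': {d, e, g, h, i} → {c, d, e, f, g, h, i, j}.
Read 'y': {c, d, e, f, g, h, i, j} → {c, d, e, f, g, h, i, j}.
Read 'x': {c, d, e, f, g, h, i, j} → {c, d, e, f, h, i, j}.
Read 'y': {c, d, e, f, h, i, j} → {c, d, e, f, g, h, i, j}.
Read 'x': {c, d, e, f, g, h, i, j} → {c, d, e, f, h, i, j}.
Read 'x': {c, d, e, f, h, i, j} → {c, d, e, f, h, i, j}.
Read 'x': {c, d, e, f, h, i, j} → {c, d, e, f, h, i, j}.
Read 'y': {c, d, e, f, h, i, j} → {c, d, e, f, g, h, i, j}.
That set has 8 states.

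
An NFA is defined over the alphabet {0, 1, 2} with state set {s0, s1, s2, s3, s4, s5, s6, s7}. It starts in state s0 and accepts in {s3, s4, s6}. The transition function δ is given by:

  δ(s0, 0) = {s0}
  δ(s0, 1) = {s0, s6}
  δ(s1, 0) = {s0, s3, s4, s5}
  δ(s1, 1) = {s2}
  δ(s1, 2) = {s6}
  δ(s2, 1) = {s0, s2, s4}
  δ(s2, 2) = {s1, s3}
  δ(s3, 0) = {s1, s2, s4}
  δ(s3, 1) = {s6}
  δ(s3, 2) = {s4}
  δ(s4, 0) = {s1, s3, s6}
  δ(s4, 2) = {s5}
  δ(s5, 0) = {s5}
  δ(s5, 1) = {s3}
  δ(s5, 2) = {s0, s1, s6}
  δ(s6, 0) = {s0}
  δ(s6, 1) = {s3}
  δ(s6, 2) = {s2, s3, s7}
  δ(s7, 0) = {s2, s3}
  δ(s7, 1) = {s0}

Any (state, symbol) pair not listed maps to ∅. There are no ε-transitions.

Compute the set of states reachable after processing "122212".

{s4}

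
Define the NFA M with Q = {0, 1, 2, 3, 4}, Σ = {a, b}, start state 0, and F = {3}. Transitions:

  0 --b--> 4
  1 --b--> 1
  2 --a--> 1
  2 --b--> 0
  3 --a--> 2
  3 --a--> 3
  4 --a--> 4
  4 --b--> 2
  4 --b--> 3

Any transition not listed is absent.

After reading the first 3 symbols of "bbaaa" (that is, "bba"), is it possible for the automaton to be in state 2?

Start in {0}.
Read 'b': {0} → {4}.
Read 'b': {4} → {2, 3}.
Read 'a': {2, 3} → {1, 2, 3}.
State 2 is in {1, 2, 3}.

Yes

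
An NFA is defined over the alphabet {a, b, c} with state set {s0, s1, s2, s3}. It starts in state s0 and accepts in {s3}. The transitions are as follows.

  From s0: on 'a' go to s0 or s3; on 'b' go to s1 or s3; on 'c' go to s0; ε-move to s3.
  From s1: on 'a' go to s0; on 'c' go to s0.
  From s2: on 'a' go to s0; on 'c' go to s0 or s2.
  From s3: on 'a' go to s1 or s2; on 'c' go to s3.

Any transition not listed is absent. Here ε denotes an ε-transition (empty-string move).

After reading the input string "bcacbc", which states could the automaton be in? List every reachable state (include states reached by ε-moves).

Start: ε-closure({s0}) = {s0, s3}.
Read 'b': s0→{s1, s3}, s3→∅; now {s1, s3}.
Read 'c': s1→{s0}, s3→{s3}; now {s0, s3}.
Read 'a': s0→{s0, s3}, s3→{s1, s2}; now {s0, s1, s2, s3}.
Read 'c': s0→{s0}, s1→{s0}, s2→{s0, s2}, s3→{s3}; now {s0, s2, s3}.
Read 'b': s0→{s1, s3}, s2→∅, s3→∅; now {s1, s3}.
Read 'c': s1→{s0}, s3→{s3}; now {s0, s3}.

{s0, s3}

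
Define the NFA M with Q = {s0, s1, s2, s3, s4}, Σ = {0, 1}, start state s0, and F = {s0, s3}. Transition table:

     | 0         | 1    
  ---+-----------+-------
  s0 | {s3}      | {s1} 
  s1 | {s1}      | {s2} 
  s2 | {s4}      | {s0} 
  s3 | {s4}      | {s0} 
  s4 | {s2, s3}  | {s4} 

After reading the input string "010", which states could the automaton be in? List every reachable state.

{s3}

Start in {s0}.
Read '0': s0→{s3}; now {s3}.
Read '1': s3→{s0}; now {s0}.
Read '0': s0→{s3}; now {s3}.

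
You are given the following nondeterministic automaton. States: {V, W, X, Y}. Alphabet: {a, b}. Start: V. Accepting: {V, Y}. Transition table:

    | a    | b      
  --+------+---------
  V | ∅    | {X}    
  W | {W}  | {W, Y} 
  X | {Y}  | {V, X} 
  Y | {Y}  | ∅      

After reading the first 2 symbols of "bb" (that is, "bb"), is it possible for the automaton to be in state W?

Start in {V}.
Read 'b': V→{X}; now {X}.
Read 'b': X→{V, X}; now {V, X}.
State W is not in {V, X}.

No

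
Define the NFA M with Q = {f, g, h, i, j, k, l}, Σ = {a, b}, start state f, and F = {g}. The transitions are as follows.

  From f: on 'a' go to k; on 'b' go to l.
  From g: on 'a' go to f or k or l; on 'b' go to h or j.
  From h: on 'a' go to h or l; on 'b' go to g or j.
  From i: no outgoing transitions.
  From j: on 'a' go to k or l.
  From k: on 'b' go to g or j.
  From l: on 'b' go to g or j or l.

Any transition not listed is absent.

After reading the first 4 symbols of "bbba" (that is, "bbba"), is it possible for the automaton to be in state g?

No

Start in {f}.
Read 'b': f→{l}; now {l}.
Read 'b': l→{g, j, l}; now {g, j, l}.
Read 'b': g→{h, j}, j→∅, l→{g, j, l}; now {g, h, j, l}.
Read 'a': g→{f, k, l}, h→{h, l}, j→{k, l}, l→∅; now {f, h, k, l}.
State g is not in {f, h, k, l}.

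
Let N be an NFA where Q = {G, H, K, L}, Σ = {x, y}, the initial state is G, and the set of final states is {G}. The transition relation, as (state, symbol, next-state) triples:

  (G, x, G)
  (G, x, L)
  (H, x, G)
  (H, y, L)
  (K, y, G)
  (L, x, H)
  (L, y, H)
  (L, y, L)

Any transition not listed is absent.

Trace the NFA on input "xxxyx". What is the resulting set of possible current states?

Start in {G}.
Read 'x': G→{G, L}; now {G, L}.
Read 'x': G→{G, L}, L→{H}; now {G, H, L}.
Read 'x': G→{G, L}, H→{G}, L→{H}; now {G, H, L}.
Read 'y': G→∅, H→{L}, L→{H, L}; now {H, L}.
Read 'x': H→{G}, L→{H}; now {G, H}.

{G, H}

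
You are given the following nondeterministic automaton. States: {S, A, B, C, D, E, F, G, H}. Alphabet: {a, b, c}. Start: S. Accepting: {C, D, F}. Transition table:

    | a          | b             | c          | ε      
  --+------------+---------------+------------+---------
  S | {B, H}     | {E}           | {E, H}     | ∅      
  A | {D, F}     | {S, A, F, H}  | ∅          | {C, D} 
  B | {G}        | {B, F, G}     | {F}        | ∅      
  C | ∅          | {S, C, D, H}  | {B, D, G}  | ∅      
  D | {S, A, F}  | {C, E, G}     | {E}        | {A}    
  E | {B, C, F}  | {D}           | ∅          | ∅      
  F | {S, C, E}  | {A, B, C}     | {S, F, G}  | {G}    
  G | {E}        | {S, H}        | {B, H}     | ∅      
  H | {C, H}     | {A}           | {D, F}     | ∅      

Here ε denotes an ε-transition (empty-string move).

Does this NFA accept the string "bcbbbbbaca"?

No

Start in {S}.
Read 'b': {S} → {E}.
Read 'c': {E} → ∅.
The set is empty and remains empty for the remaining 8 symbols.
The final set ∅ contains no accepting state.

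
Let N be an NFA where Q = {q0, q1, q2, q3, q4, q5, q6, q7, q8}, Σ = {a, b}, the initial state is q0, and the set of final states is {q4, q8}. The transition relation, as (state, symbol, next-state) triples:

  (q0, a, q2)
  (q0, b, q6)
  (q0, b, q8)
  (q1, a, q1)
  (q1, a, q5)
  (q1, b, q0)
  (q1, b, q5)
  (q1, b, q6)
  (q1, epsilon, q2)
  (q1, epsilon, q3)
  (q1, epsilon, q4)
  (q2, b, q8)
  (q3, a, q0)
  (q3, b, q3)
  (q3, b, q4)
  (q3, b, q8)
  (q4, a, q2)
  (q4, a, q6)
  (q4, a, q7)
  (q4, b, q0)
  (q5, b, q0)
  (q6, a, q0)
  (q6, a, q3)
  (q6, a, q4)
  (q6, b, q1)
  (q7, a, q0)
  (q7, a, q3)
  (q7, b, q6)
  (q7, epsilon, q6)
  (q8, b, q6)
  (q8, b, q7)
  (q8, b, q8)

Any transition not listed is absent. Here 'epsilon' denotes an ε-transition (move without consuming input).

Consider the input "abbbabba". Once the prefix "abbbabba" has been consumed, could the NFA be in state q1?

Start in {q0}.
Read 'a': q0→{q2}; now {q2}.
Read 'b': q2→{q8}; now {q8}.
Read 'b': q8→{q6, q7, q8}; now {q6, q7, q8}.
Read 'b': q6→{q1}, q7→{q6}, q8→{q6, q7, q8}; union {q1, q6, q7, q8}; ε-closure = {q1, q2, q3, q4, q6, q7, q8}.
Read 'a': q1→{q1, q5}, q2→∅, q3→{q0}, q4→{q2, q6, q7}, q6→{q0, q3, q4}, q7→{q0, q3}, q8→∅; now {q0, q1, q2, q3, q4, q5, q6, q7}.
Read 'b': q0→{q6, q8}, q1→{q0, q5, q6}, q2→{q8}, q3→{q3, q4, q8}, q4→{q0}, q5→{q0}, q6→{q1}, q7→{q6}; union {q0, q1, q3, q4, q5, q6, q8}; ε-closure = {q0, q1, q2, q3, q4, q5, q6, q8}.
Read 'b': q0→{q6, q8}, q1→{q0, q5, q6}, q2→{q8}, q3→{q3, q4, q8}, q4→{q0}, q5→{q0}, q6→{q1}, q8→{q6, q7, q8}; union {q0, q1, q3, q4, q5, q6, q7, q8}; ε-closure = {q0, q1, q2, q3, q4, q5, q6, q7, q8}.
Read 'a': q0→{q2}, q1→{q1, q5}, q2→∅, q3→{q0}, q4→{q2, q6, q7}, q5→∅, q6→{q0, q3, q4}, q7→{q0, q3}, q8→∅; now {q0, q1, q2, q3, q4, q5, q6, q7}.
State q1 is in {q0, q1, q2, q3, q4, q5, q6, q7}.

Yes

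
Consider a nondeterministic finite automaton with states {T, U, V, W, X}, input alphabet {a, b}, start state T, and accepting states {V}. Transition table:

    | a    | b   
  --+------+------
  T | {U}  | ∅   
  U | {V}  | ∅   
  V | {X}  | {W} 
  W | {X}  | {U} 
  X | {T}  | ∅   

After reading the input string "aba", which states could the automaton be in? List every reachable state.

∅

Start in {T}.
Read 'a': {T} → {U}.
Read 'b': {U} → ∅.
The set is empty and remains empty for the remaining 1 symbol.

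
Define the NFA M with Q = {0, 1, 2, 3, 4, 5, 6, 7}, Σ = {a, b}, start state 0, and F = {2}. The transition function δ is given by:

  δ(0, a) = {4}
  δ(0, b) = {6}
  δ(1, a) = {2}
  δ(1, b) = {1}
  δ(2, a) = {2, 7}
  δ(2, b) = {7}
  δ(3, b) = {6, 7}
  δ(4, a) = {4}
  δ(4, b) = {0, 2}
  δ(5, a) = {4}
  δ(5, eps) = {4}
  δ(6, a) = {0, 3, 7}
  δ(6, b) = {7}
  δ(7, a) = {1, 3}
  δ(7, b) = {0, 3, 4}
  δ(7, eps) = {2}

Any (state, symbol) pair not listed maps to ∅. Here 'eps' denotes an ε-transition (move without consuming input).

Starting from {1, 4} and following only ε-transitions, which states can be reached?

{1, 4}

Begin with {1, 4}.
No ε-moves leave this set, so the closure equals the set itself.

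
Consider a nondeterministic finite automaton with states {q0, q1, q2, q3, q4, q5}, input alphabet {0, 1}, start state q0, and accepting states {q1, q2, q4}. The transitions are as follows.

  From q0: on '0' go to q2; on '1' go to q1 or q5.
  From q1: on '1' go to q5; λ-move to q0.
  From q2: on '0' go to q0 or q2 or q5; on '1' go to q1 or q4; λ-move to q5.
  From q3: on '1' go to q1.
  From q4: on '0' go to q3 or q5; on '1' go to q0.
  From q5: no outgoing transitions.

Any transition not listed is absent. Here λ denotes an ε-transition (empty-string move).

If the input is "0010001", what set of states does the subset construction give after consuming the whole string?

{q0, q1, q4, q5}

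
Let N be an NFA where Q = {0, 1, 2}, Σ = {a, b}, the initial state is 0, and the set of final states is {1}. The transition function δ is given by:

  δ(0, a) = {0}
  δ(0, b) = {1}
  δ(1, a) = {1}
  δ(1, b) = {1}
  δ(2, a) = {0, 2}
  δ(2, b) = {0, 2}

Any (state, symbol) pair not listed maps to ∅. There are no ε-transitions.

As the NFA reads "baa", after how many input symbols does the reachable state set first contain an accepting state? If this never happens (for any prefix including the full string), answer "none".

1

Start in {0}.
Read 'b': 0→{1}; now {1}.
None of the earlier sets intersect F, but {1} does.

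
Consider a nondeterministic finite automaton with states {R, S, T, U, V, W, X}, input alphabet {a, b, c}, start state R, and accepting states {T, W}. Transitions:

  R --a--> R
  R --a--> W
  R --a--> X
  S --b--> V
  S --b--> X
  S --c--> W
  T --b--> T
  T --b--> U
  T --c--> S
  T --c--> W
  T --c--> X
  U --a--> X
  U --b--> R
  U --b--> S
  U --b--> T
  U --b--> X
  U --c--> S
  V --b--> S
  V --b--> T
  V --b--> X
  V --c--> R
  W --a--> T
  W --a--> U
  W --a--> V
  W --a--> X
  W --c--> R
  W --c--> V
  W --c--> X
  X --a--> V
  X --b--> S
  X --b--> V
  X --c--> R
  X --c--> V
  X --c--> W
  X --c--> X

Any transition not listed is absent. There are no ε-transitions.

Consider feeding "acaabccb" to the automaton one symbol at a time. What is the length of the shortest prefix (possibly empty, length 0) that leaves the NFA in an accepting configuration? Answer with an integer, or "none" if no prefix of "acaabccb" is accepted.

1

Start in {R}.
Read 'a': {R} → {R, W, X}.
None of the earlier sets intersect F, but {R, W, X} does.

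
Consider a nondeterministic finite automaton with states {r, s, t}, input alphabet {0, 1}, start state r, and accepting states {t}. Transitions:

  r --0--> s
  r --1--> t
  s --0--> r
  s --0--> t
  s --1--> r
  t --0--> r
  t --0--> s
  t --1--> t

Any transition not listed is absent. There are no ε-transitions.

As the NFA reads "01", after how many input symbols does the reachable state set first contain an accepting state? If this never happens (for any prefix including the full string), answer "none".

Start in {r}.
Read '0': r→{s}; now {s}.
Read '1': s→{r}; now {r}.
No reachable set along the way intersects F.

none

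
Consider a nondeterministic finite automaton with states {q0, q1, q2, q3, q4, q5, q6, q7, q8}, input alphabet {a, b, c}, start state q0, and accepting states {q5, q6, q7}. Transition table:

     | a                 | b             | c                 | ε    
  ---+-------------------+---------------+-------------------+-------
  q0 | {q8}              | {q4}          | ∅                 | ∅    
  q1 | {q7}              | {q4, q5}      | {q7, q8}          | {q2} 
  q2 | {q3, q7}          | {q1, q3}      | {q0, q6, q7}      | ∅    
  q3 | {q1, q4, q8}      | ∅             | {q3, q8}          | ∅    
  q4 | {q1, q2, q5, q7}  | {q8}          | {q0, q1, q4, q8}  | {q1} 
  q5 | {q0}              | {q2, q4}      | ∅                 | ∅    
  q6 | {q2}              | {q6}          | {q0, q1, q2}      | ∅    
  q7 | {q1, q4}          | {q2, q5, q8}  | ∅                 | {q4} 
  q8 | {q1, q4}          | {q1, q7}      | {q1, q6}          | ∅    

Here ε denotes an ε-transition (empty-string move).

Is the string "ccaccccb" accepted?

No

Start in {q0}.
Read 'c': {q0} → ∅.
The set is empty and remains empty for the remaining 7 symbols.
The final set ∅ contains no accepting state.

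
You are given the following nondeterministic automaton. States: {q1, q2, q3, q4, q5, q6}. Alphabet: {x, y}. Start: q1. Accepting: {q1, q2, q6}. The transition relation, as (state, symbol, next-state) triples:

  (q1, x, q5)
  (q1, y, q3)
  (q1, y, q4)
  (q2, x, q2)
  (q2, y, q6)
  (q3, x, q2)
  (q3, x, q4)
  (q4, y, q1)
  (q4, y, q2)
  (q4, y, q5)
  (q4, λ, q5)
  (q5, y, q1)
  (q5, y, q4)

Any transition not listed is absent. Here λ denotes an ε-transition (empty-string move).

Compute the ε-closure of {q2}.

{q2}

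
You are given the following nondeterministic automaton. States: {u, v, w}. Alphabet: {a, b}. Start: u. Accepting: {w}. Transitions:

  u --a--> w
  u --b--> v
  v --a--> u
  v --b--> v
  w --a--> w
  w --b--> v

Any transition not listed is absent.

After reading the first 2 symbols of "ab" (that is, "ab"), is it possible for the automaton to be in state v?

Start in {u}.
Read 'a': u→{w}; now {w}.
Read 'b': w→{v}; now {v}.
State v is in {v}.

Yes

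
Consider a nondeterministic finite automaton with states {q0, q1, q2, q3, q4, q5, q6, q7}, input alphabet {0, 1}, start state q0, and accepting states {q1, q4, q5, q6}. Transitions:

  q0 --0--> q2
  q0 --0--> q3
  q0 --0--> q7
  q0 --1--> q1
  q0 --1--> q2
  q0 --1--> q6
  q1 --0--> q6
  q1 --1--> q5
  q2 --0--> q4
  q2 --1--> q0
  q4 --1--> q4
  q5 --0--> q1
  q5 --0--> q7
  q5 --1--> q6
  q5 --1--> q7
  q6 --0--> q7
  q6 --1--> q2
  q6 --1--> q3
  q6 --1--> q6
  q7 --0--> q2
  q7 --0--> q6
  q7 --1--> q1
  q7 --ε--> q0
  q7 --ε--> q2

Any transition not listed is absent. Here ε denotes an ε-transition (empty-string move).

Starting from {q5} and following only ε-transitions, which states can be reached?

{q5}

Begin with {q5}.
No ε-moves leave this set, so the closure equals the set itself.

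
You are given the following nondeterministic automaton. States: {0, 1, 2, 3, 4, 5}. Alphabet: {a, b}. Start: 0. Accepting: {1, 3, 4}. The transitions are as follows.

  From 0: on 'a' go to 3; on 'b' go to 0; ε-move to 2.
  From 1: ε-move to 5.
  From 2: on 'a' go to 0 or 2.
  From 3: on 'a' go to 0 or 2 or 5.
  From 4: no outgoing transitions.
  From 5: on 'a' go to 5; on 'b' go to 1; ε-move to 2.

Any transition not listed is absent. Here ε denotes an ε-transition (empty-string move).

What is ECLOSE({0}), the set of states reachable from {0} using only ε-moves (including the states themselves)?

{0, 2}

Begin with {0}.
ε-move 0 → 2; add 2.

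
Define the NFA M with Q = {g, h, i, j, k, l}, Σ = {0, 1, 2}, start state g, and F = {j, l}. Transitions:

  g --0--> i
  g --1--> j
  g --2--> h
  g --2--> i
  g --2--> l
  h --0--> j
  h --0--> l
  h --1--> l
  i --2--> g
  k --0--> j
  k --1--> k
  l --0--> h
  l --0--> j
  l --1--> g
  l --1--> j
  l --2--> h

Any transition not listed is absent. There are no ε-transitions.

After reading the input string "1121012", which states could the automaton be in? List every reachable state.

∅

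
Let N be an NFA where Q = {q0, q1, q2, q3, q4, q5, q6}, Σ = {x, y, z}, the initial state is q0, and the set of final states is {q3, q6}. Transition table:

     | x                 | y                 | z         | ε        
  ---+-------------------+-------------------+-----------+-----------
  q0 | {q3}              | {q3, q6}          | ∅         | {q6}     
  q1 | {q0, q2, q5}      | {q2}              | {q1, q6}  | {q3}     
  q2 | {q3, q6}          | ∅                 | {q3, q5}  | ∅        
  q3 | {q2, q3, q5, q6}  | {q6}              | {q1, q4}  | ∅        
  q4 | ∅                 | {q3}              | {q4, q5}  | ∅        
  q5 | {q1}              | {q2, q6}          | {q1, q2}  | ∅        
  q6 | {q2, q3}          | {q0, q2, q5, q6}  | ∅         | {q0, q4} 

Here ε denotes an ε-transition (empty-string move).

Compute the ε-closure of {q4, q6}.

{q0, q4, q6}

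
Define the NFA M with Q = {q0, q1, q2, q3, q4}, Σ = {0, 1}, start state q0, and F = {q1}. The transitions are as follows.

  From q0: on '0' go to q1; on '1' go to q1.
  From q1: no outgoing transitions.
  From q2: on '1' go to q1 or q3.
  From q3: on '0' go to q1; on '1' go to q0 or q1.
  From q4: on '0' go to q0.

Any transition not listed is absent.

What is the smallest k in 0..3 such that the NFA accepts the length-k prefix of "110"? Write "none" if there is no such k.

1

Start in {q0}.
Read '1': {q0} → {q1}.
None of the earlier sets intersect F, but {q1} does.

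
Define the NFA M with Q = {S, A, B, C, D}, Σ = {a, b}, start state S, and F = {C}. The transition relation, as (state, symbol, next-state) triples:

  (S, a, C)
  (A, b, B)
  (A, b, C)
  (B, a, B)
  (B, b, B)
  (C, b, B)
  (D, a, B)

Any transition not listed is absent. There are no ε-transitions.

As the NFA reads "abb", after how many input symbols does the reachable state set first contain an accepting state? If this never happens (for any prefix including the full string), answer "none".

1

Start in {S}.
Read 'a': {S} → {C}.
None of the earlier sets intersect F, but {C} does.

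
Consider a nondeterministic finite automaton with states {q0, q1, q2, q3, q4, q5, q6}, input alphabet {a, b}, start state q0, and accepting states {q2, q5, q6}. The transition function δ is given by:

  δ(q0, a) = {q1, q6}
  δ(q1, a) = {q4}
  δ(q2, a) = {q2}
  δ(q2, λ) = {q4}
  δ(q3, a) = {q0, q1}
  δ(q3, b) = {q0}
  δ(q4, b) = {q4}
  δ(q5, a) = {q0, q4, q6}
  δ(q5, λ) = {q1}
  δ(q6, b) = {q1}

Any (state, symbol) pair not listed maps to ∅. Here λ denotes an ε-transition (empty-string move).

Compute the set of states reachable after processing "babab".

∅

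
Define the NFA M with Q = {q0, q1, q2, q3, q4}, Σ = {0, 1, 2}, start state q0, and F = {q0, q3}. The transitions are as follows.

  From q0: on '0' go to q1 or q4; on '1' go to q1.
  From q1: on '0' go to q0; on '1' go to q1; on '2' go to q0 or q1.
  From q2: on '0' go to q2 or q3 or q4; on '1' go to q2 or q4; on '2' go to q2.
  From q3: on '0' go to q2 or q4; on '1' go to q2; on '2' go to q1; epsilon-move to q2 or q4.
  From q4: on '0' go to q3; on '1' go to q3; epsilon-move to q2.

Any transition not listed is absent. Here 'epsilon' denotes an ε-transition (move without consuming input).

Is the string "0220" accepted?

Start in {q0}.
Read '0': q0→{q1, q4}; union {q1, q4}; ε-closure = {q1, q2, q4}.
Read '2': q1→{q0, q1}, q2→{q2}, q4→∅; now {q0, q1, q2}.
Read '2': q0→∅, q1→{q0, q1}, q2→{q2}; now {q0, q1, q2}.
Read '0': q0→{q1, q4}, q1→{q0}, q2→{q2, q3, q4}; now {q0, q1, q2, q3, q4}.
The final set {q0, q1, q2, q3, q4} contains the accepting states q0, q3.

Yes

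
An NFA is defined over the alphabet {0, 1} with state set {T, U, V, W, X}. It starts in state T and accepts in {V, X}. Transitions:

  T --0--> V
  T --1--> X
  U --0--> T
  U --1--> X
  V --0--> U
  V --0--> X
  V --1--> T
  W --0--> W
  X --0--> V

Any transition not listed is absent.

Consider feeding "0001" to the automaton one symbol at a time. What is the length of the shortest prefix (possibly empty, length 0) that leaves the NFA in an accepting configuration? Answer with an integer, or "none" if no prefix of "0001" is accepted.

Start in {T}.
Read '0': {T} → {V}.
None of the earlier sets intersect F, but {V} does.

1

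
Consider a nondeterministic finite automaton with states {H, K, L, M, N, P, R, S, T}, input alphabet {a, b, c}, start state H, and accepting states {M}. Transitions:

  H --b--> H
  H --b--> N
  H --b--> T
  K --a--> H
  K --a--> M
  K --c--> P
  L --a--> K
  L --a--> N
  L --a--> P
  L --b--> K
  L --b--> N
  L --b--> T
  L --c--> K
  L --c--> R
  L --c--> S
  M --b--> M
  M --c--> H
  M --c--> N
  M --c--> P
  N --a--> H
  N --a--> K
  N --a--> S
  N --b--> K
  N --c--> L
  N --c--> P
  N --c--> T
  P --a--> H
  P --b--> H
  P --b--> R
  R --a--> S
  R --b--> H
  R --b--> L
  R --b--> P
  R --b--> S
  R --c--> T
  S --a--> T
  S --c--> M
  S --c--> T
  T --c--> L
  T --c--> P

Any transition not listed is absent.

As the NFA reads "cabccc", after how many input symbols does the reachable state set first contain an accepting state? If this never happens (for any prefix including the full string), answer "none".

Start in {H}.
Read 'c': H→∅; now ∅.
The set is empty and remains empty for the remaining 5 symbols.
No reachable set along the way intersects F.

none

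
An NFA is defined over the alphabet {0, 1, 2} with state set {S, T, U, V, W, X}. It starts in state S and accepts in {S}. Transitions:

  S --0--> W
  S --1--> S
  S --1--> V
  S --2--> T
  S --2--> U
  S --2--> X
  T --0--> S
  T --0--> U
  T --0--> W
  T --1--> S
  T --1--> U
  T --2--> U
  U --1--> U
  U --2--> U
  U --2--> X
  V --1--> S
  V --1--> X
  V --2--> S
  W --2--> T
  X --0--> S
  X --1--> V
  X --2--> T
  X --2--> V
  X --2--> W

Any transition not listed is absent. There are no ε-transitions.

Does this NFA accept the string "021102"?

Start in {S}.
Read '0': S→{W}; now {W}.
Read '2': W→{T}; now {T}.
Read '1': T→{S, U}; now {S, U}.
Read '1': S→{S, V}, U→{U}; now {S, U, V}.
Read '0': S→{W}, U→∅, V→∅; now {W}.
Read '2': W→{T}; now {T}.
The final set {T} contains no accepting state.

No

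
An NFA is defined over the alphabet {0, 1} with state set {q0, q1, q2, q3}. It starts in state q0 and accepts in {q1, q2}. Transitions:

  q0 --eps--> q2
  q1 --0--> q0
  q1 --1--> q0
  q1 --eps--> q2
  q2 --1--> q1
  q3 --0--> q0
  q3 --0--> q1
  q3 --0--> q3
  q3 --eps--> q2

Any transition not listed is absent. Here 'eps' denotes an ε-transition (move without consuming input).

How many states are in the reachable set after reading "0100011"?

0

Start: ε-closure({q0}) = {q0, q2}.
Read '0': {q0, q2} → ∅.
The set is empty and remains empty for the remaining 6 symbols.
That set has 0 states.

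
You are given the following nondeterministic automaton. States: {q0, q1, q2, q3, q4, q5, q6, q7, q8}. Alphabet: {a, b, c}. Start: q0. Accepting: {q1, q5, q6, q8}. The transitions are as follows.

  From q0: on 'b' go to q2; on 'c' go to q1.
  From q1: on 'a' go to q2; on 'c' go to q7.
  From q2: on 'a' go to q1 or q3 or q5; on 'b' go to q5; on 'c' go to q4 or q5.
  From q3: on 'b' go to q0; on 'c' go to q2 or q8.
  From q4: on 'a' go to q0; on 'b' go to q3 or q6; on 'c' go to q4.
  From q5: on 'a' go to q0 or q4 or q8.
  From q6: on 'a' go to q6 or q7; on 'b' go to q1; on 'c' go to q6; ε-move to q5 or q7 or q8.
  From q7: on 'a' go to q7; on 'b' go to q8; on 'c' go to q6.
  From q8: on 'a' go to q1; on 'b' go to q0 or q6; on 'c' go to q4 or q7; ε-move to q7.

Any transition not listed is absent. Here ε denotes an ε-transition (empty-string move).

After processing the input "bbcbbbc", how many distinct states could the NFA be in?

0

Start in {q0}.
Read 'b': q0→{q2}; now {q2}.
Read 'b': q2→{q5}; now {q5}.
Read 'c': q5→∅; now ∅.
The set is empty and remains empty for the remaining 4 symbols.
That set has 0 states.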